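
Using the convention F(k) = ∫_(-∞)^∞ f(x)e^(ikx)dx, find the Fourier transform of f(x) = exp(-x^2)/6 sqrt(pi) * exp(-k^2/4)/6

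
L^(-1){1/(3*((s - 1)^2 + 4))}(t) exp(t)*sin(2*t)/6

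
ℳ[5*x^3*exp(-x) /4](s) 5*gamma(s + 3) /4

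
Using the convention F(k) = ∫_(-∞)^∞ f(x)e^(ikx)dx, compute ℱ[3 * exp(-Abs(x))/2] 3/(k^2 + 1)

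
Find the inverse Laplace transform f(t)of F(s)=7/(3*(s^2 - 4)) 7*sinh(2*t)/6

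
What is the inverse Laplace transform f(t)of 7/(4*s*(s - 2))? 7*exp(t)*sinh(t)/4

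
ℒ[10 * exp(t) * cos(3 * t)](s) 10 * (s - 1)/((s - 1)^2+9)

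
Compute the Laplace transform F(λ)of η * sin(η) 2 * λ/(λ^2 + 1)^2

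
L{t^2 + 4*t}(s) 4/s^2 + 2/s^3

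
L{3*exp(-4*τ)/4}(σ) 3/(4*(σ + 4))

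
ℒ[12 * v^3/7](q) 72/(7 * q^4)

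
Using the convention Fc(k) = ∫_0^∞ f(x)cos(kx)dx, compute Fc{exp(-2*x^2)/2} sqrt(2)*sqrt(pi)*exp(-k^2/8)/8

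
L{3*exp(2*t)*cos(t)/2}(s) 3*(s - 2)/(2*((s - 2)^2+1))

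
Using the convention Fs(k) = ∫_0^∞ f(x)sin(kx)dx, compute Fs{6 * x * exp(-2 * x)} 24 * k/(k^2 + 4)^2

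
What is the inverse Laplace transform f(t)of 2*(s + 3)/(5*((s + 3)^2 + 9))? 2*exp(-3*t)*cos(3*t)/5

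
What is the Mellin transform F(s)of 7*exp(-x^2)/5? 7*gamma(s/2)/10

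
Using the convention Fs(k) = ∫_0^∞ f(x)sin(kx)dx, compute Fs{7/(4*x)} 7*pi/8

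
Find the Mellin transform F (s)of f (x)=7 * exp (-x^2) 7 * gamma (s/2)/2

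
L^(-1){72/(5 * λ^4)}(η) 12 * η^3/5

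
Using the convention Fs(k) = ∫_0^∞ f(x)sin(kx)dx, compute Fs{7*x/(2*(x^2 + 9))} 7*pi*exp(-3*k)/4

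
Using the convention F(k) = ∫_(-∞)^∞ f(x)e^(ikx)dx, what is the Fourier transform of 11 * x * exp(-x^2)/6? 11 * I * sqrt(pi) * k * exp(-k^2/4)/12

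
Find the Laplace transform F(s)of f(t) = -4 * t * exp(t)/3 -4/(3 * (s - 1)^2)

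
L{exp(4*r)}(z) 1/(z - 4)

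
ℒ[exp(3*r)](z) 1/(z - 3)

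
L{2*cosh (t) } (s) 2*s/ (s^2-1) 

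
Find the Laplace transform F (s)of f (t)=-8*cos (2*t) -8*s/ (s^2 + 4)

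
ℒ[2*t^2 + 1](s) 4/s^3 + 1/s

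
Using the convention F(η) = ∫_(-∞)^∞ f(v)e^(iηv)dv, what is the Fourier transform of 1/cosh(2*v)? pi/(2*cosh(pi*η/4))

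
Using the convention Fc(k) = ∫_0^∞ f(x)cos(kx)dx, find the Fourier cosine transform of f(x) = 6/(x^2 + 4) 3*pi*exp(-2*k)/2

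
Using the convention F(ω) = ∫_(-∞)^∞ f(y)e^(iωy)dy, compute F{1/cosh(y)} pi/cosh(pi*ω/2)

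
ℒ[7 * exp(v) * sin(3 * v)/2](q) 21/(2 * ((q - 1)^2 + 9))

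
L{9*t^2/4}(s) 9/(2*s^3)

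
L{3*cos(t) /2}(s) 3*s/(2*(s^2+1) ) 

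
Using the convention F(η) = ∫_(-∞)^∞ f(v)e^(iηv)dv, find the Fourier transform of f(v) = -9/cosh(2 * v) -9 * pi/(2 * cosh(pi * η/4))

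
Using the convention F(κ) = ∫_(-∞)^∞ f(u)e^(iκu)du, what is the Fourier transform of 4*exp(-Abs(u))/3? 8/(3*(κ^2 + 1))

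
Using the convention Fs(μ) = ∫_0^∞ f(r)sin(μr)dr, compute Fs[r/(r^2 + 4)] pi*exp(-2*μ)/2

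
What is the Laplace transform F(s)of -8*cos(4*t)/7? -8*s/(7*s^2 + 112)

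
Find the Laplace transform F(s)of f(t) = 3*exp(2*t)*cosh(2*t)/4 3*(s - 2)/(4*s*(s - 4))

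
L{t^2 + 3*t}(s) 2/s^3 + 3/s^2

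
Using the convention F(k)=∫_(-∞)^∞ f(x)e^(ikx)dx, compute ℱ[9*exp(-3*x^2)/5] 3*sqrt(3)*sqrt(pi)*exp(-k^2/12)/5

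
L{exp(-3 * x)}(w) 1/(w + 3)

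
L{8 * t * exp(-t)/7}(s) 8/(7 * (s + 1)^2)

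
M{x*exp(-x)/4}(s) gamma(s + 1)/4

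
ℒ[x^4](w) 24/w^5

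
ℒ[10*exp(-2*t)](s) 10/(s+2)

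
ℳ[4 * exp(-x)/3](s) 4 * gamma(s)/3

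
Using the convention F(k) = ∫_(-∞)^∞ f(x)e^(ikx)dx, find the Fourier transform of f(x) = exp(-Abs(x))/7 2/(7 * (k^2 + 1))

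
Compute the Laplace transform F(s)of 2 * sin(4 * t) 8/(s^2 + 16)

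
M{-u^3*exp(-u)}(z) -gamma(z + 3)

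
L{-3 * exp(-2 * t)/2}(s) -3/(2 * s + 4)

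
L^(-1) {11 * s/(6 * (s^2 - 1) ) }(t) 11 * cosh(t) /6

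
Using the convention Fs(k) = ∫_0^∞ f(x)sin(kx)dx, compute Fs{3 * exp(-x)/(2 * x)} 3 * atan(k)/2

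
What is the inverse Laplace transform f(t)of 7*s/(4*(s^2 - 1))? 7*cosh(t)/4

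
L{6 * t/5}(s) 6/(5 * s^2) 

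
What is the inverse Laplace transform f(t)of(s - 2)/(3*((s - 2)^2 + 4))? exp(2*t)*cos(2*t)/3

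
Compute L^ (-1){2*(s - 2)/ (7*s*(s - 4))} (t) 2*exp (2*t)*cosh (2*t)/7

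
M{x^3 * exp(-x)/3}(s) gamma(s + 3)/3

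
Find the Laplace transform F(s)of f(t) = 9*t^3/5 54/(5*s^4)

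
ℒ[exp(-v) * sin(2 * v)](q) 2/((q + 1)^2 + 4)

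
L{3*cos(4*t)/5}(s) 3*s/(5*(s^2 + 16))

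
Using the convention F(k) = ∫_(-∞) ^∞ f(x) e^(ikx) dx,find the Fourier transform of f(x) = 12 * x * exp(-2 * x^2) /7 3 * sqrt(2) * I * sqrt(pi) * k * exp(-k^2/8) /14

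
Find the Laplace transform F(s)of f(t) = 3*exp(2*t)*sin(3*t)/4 9/(4*((s - 2)^2 + 9))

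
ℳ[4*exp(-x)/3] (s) 4*gamma(s)/3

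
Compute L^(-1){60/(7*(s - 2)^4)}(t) 10*t^3*exp(2*t)/7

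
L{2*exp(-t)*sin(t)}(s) 2/((s + 1)^2 + 1)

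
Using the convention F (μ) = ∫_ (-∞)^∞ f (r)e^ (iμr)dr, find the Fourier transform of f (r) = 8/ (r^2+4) 4 * pi * exp (-2 * Abs (μ))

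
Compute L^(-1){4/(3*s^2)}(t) 4*t/3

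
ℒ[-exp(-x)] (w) -1/(w + 1)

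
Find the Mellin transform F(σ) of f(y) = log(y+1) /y -pi * csc(pi * σ) /(σ - 1) 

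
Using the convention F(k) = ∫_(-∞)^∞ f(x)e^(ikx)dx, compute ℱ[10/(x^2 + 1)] 10*pi*exp(-Abs(k))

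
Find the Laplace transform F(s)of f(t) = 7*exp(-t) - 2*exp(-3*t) 7/(s + 1) - 2/(s + 3)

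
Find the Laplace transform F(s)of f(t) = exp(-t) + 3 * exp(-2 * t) 1/(s + 1) + 3/(s + 2)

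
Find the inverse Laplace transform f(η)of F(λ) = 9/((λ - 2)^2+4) 9*exp(2*η)*sin(2*η)/2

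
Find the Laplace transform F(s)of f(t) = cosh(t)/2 s/(2*(s^2 - 1))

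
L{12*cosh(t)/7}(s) 12*s/(7*(s^2 - 1))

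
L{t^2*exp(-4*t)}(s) 2/(s + 4)^3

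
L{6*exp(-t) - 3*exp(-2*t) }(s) 6/(s + 1) - 3/(s + 2) 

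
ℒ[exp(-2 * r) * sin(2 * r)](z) 2/((z + 2)^2 + 4)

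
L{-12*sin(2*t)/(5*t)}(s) -12*atan(2/s)/5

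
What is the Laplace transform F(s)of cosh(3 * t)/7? s/(7 * (s^2-9))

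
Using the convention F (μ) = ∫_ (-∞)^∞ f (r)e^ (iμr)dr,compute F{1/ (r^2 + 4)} pi*exp (-2*Abs (μ))/2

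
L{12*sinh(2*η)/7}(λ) 24/(7*(λ^2 - 4))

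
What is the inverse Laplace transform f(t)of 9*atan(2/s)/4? 9*sin(2*t)/(4*t)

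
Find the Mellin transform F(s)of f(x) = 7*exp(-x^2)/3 7*gamma(s/2)/6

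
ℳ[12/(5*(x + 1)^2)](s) -12*pi*(s - 1)/(5*sin(pi*s))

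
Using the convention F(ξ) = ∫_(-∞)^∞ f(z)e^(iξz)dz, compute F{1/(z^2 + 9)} pi*exp(-3*Abs(ξ))/3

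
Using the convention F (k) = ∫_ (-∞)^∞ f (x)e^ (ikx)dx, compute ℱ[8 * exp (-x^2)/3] 8 * sqrt (pi) * exp (-k^2/4)/3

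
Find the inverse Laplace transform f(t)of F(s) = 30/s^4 5 * t^3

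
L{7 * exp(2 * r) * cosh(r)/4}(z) 7 * (z - 2)/(4 * ((z - 2)^2-1))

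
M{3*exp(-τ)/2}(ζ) 3*gamma(ζ)/2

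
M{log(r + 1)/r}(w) -pi*csc(pi*w)/(w - 1)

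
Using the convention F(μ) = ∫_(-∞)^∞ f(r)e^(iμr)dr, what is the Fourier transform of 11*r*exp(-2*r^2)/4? 11*sqrt(2)*I*sqrt(pi)*μ*exp(-μ^2/8)/32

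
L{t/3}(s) 1/(3 * s^2)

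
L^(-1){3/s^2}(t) 3*t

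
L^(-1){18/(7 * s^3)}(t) 9 * t^2/7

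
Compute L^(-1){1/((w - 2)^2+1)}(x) exp(2 * x) * sin(x)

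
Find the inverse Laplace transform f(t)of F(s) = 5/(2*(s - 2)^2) 5*t*exp(2*t)/2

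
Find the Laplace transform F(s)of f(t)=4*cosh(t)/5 4*s/(5*(s^2-1))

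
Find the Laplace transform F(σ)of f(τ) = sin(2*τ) 2/(σ^2 + 4)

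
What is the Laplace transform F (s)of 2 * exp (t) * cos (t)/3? 2 * (s - 1)/ (3 * ( (s - 1)^2 + 1))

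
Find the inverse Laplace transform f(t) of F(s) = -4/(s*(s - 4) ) -2*exp(2*t)*sinh(2*t) 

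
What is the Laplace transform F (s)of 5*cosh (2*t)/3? 5*s/ (3*(s^2 - 4))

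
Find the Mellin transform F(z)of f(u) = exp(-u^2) gamma(z/2)/2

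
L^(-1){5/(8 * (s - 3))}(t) 5 * exp(3 * t)/8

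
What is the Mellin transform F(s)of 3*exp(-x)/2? 3*gamma(s)/2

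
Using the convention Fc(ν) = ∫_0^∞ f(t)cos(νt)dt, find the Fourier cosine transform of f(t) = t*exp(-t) (1 - ν^2)/(ν^2+1)^2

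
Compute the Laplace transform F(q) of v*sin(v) 2*q/(q^2 + 1) ^2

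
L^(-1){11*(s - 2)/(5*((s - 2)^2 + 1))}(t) 11*exp(2*t)*cos(t)/5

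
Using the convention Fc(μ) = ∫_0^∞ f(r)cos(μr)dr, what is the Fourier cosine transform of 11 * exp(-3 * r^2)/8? 11 * sqrt(3) * sqrt(pi) * exp(-μ^2/12)/48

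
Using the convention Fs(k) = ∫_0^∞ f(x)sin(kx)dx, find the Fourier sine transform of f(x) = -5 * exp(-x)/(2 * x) -5 * atan(k)/2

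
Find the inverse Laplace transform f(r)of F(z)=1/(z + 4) exp(-4*r)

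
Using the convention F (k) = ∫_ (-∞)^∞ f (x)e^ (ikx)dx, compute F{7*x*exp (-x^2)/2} 7*I*sqrt (pi)*k*exp (-k^2/4)/4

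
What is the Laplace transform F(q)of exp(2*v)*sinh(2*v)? 2/(q*(q - 4))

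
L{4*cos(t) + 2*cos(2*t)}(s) 4*s/(s^2 + 1) + 2*s/(s^2 + 4)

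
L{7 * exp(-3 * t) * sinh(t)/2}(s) 7/(2 * ((s + 3)^2 - 1))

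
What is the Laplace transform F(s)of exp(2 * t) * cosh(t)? (s - 2)/((s - 2)^2 - 1)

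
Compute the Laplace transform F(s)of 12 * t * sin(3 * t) 72 * s/(s^2 + 9)^2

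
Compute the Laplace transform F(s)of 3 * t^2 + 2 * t 6/s^3 + 2/s^2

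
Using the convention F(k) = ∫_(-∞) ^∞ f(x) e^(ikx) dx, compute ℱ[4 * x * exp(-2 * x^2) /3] sqrt(2) * I * sqrt(pi) * k * exp(-k^2/8) /6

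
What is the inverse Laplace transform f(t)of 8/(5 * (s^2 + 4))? 4 * sin(2 * t)/5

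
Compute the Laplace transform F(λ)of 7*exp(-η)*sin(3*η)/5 21/(5*((λ + 1)^2 + 9))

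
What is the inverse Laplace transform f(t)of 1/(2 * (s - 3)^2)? t * exp(3 * t)/2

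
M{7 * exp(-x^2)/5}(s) 7 * gamma(s/2)/10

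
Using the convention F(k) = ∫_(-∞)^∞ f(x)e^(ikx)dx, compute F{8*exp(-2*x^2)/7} 4*sqrt(2)*sqrt(pi)*exp(-k^2/8)/7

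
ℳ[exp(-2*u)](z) gamma(z)/2^z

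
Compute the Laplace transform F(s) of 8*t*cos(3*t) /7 8*(s^2-9) /(7*(s^2+9) ^2) 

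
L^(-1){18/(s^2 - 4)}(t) 9 * sinh(2 * t)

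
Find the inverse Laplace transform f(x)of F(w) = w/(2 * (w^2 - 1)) cosh(x)/2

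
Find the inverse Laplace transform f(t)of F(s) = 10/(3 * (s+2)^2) 10 * t * exp(-2 * t)/3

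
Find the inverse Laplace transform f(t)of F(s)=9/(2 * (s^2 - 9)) 3 * sinh(3 * t)/2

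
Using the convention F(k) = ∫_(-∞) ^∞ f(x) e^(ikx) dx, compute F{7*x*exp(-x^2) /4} 7*I*sqrt(pi)*k*exp(-k^2/4) /8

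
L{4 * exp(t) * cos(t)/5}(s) 4 * (s - 1)/(5 * ((s - 1)^2 + 1))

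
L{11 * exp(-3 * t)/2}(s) 11/(2 * (s+3))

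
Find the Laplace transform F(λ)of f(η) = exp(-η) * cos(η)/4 (λ + 1)/(4 * ((λ + 1)^2 + 1))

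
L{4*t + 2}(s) 4/s^2 + 2/s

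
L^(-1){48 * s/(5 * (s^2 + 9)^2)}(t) 8 * t * sin(3 * t)/5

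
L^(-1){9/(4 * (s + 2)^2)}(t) 9 * t * exp(-2 * t)/4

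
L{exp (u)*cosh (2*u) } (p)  (p - 1) / ( (p - 1) ^2 - 4) 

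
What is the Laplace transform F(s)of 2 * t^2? 4/s^3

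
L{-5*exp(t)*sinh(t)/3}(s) -5/(3*s*(s - 2))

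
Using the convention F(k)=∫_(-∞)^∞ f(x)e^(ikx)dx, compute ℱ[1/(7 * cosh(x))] pi/(7 * cosh(pi * k/2))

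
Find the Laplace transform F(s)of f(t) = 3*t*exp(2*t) 3/(s - 2)^2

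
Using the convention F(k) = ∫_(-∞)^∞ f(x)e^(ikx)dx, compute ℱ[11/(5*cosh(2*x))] 11*pi/(10*cosh(pi*k/4))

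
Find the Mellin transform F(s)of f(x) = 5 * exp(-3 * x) 5 * gamma(s)/3^s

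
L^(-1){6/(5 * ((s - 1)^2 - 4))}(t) 3 * exp(t) * sinh(2 * t)/5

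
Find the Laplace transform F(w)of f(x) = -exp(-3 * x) -1/(w + 3)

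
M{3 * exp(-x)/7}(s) 3 * gamma(s)/7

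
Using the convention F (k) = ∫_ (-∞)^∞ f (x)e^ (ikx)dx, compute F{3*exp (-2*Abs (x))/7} 12/ (7*(k^2 + 4))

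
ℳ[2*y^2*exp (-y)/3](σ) 2*gamma (σ + 2)/3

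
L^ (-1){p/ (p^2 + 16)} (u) cos (4*u)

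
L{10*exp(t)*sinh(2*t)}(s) 20/((s - 1)^2 - 4)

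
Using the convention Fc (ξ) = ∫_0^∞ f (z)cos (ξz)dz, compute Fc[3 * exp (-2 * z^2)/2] 3 * sqrt (2) * sqrt (pi) * exp (-ξ^2/8)/8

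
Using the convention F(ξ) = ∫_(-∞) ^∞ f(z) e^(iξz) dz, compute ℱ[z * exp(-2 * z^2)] sqrt(2) * I * sqrt(pi) * ξ * exp(-ξ^2/8) /8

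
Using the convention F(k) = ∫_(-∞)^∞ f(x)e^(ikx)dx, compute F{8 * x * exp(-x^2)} 4 * I * sqrt(pi) * k * exp(-k^2/4)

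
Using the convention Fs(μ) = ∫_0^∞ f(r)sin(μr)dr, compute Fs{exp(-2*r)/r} atan(μ/2)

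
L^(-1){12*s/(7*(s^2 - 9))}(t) 12*cosh(3*t)/7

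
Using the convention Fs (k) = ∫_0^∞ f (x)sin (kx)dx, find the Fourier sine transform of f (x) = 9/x 9*pi/2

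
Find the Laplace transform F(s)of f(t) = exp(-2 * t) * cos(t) (s + 2)/((s + 2)^2 + 1)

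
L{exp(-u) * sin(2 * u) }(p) 2/((p + 1) ^2 + 4) 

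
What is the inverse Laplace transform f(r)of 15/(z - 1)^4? 5*r^3*exp(r)/2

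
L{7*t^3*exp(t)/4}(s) 21/(2*(s - 1)^4)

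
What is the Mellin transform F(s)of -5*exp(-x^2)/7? -5*gamma(s/2)/14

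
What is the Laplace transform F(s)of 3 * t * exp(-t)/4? 3/(4 * (s + 1)^2)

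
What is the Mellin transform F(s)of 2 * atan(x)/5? -pi * sec(pi * s/2)/(5 * s)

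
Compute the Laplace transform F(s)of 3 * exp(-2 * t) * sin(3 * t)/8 9/(8 * ((s + 2)^2 + 9))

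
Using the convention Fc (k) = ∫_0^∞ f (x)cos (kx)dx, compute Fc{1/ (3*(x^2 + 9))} pi*exp (-3*k)/18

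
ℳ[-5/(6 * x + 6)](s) -5 * pi * csc(pi * s)/6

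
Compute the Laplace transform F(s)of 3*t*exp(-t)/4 3/(4*(s+1)^2)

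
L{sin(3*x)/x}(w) atan(3/w)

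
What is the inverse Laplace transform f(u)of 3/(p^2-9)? sinh(3*u)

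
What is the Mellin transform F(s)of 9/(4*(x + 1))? 9*pi*csc(pi*s)/4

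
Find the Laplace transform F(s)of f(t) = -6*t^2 -12/s^3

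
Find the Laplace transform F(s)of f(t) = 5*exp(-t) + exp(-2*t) 5/(s + 1) + 1/(s + 2)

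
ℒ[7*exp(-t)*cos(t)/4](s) 7*(s + 1)/(4*((s + 1)^2 + 1))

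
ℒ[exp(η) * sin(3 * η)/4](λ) 3/(4 * ((λ - 1)^2 + 9))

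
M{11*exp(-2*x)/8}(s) 11*gamma(s)/(8*2^s)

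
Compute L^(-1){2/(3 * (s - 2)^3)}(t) t^2 * exp(2 * t)/3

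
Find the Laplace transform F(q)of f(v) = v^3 6/q^4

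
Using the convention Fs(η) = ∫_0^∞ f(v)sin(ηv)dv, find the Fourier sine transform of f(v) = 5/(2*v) 5*pi/4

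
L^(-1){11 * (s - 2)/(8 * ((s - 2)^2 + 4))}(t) 11 * exp(2 * t) * cos(2 * t)/8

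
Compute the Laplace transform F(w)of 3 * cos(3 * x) 3 * w/(w^2 + 9)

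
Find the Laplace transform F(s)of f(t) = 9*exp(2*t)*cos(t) 9*(s - 2)/((s - 2)^2 + 1)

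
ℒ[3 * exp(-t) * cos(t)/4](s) 3 * (s + 1)/(4 * ((s + 1)^2 + 1))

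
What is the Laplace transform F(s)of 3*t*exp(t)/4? 3/(4*(s - 1)^2)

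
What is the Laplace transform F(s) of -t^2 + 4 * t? 4/s^2 - 2/s^3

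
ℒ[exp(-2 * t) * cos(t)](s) (s + 2) /((s + 2) ^2 + 1) 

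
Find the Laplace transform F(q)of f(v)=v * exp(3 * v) (q - 3)^(-2)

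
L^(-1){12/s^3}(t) 6*t^2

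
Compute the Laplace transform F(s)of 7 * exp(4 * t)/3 7/(3 * (s - 4))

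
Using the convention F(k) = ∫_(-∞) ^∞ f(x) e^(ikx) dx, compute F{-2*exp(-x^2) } -2*sqrt(pi)*exp(-k^2/4) 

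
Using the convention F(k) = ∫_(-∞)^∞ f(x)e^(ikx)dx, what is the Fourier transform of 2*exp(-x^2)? 2*sqrt(pi)*exp(-k^2/4)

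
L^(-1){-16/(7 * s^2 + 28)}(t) -8 * sin(2 * t)/7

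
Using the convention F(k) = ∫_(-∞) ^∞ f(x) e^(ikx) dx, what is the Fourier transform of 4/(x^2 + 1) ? 4 * pi * exp(-Abs(k) ) 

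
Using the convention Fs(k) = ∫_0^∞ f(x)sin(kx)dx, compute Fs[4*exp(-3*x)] 4*k/(k^2 + 9)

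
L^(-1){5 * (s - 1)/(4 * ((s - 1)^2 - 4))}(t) 5 * exp(t) * cosh(2 * t)/4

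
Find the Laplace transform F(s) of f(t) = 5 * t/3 5/(3 * s^2) 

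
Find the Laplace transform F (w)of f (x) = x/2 1/ (2*w^2)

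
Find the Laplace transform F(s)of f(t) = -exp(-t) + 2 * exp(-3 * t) 2/(s + 3) - 1/(s + 1)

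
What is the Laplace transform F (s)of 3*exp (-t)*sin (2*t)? 6/ ( (s+1)^2+4)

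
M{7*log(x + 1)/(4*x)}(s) -7*pi*csc(pi*s)/(4*s - 4)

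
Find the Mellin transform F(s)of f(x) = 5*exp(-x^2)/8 5*gamma(s/2)/16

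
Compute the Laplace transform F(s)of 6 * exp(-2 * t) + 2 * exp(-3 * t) 6/(s + 2) + 2/(s + 3)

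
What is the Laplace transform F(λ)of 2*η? 2/λ^2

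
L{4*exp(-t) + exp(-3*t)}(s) 4/(s + 1) + 1/(s + 3)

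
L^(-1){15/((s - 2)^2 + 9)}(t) 5 * exp(2 * t) * sin(3 * t)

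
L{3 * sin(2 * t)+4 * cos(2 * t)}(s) 4 * s/(s^2+4)+6/(s^2+4)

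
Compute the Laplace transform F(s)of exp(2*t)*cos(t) (s - 2)/((s - 2)^2 + 1)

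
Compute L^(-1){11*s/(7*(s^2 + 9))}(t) 11*cos(3*t)/7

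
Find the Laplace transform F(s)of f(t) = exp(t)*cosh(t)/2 (s - 1)/(2*s*(s - 2))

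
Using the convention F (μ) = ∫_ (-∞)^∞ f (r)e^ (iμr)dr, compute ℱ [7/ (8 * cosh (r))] 7 * pi/ (8 * cosh (pi * μ/2))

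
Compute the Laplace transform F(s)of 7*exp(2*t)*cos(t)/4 7*(s - 2)/(4*((s - 2)^2+1))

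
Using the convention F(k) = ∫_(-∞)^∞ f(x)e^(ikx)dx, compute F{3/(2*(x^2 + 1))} 3*pi*exp(-Abs(k))/2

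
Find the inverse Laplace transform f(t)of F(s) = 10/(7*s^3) 5*t^2/7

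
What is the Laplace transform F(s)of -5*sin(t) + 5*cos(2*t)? 5*s/(s^2 + 4)-5/(s^2 + 1)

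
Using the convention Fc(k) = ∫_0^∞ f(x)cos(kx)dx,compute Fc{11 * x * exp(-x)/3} 11 * (1 - k^2)/(3 * (k^2+1)^2)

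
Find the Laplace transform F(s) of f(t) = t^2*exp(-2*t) 2/(s + 2) ^3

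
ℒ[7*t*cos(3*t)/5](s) 7*(s^2 - 9)/(5*(s^2+9)^2)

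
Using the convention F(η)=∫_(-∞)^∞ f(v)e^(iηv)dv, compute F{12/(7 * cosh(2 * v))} 6 * pi/(7 * cosh(pi * η/4))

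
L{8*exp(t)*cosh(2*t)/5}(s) 8*(s - 1)/(5*((s - 1)^2 - 4))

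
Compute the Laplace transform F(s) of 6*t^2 12/s^3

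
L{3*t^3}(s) 18/s^4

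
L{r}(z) z^(-2) 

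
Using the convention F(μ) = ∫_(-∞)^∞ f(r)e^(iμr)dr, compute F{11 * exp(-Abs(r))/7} 22/(7 * (μ^2 + 1))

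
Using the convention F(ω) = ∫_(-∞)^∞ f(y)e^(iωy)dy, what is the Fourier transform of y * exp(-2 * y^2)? sqrt(2) * I * sqrt(pi) * ω * exp(-ω^2/8)/8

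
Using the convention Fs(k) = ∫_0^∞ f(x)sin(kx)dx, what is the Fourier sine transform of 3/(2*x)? 3*pi/4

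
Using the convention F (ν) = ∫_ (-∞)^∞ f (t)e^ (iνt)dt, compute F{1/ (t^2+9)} pi*exp (-3*Abs (ν))/3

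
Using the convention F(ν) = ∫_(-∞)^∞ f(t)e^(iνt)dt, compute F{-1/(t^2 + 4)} -pi*exp(-2*Abs(ν))/2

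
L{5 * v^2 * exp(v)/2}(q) 5/(q - 1)^3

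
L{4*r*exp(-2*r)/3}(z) 4/(3*(z + 2)^2)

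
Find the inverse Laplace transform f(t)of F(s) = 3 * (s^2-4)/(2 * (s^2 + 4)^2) 3 * t * cos(2 * t)/2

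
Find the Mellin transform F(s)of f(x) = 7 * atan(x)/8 -7 * pi * sec(pi * s/2)/(16 * s)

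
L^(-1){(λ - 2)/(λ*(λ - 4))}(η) exp(2*η)*cosh(2*η)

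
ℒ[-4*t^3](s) -24/s^4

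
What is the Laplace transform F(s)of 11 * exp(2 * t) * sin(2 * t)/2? 11/((s - 2)^2 + 4)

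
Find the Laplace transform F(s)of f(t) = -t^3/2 -3/s^4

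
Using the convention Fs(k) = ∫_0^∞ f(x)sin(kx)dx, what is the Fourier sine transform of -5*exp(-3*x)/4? -5*k/(4*k^2 + 36)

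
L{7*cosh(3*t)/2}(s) 7*s/(2*(s^2 - 9))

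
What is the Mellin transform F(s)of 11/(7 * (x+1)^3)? 11 * pi * (s - 2) * (s - 1)/(14 * sin(pi * s))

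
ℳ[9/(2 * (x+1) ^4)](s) 3 * gamma(s) * gamma(4 - s) /4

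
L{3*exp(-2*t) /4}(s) 3/(4*(s + 2) ) 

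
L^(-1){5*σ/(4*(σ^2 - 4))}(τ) 5*cosh(2*τ)/4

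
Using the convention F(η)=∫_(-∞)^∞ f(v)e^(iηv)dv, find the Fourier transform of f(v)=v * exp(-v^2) I * sqrt(pi) * η * exp(-η^2/4)/2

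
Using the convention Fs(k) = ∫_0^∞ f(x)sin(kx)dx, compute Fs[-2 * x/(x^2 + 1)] -pi * exp(-k)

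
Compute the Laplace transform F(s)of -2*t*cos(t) 2*(1 - s^2)/(s^2 + 1)^2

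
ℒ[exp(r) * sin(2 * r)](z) 2/((z - 1)^2 + 4)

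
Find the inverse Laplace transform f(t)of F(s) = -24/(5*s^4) -4*t^3/5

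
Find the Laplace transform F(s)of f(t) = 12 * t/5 12/(5 * s^2)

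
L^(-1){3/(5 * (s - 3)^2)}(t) 3 * t * exp(3 * t)/5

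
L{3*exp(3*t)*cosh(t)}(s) 3*(s - 3)/((s - 3)^2 - 1)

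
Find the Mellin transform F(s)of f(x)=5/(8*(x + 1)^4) 5*gamma(s)*gamma(4 - s)/48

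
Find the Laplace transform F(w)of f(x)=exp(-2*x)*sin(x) 1/((w+2)^2+1)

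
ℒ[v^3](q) 6/q^4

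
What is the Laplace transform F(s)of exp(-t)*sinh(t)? 1/(s*(s + 2))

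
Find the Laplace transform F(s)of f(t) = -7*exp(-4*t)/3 -7/(3*s + 12)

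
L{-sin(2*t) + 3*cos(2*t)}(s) 3*s/(s^2 + 4) - 2/(s^2 + 4)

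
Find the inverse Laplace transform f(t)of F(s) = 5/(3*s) 5/3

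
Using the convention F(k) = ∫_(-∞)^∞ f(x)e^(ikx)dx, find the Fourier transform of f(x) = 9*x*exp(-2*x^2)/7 9*sqrt(2)*I*sqrt(pi)*k*exp(-k^2/8)/56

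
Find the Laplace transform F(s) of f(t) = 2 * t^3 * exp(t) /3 4/(s - 1) ^4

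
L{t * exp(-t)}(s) (s + 1)^(-2)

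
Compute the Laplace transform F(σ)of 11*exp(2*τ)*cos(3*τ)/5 11*(σ - 2)/(5*((σ - 2)^2 + 9))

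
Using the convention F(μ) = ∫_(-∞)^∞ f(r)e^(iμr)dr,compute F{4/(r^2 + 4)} 2*pi*exp(-2*Abs(μ))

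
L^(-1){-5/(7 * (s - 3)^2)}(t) -5 * t * exp(3 * t)/7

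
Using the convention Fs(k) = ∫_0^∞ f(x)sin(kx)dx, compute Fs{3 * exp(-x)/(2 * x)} 3 * atan(k)/2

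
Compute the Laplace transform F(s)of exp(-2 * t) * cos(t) (s + 2)/((s + 2)^2 + 1)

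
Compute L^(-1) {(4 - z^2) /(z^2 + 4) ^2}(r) -r*cos(2*r) 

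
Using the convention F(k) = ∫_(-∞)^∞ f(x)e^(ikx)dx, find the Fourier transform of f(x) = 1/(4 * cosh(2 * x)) pi/(8 * cosh(pi * k/4))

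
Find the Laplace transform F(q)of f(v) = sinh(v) 1/(q^2 - 1)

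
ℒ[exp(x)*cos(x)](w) (w - 1)/((w - 1)^2 + 1)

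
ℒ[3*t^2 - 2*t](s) 6/s^3 - 2/s^2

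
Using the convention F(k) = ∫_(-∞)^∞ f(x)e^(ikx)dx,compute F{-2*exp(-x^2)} -2*sqrt(pi)*exp(-k^2/4)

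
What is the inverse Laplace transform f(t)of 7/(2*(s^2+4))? 7*sin(2*t)/4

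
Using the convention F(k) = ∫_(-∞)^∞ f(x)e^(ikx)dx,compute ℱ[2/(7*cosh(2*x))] pi/(7*cosh(pi*k/4))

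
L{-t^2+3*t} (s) 3/s^2-2/s^3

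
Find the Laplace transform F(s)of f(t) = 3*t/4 3/(4*s^2)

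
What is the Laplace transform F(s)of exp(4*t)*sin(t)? 1/((s - 4)^2 + 1)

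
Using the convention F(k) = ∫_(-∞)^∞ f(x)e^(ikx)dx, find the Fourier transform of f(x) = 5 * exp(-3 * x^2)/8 5 * sqrt(3) * sqrt(pi) * exp(-k^2/12)/24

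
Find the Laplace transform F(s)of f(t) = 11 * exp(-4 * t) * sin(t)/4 11/(4 * ((s + 4)^2 + 1))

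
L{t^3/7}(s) 6/(7*s^4)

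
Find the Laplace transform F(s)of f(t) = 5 5/s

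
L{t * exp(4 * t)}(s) (s - 4)^(-2)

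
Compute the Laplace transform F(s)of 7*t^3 42/s^4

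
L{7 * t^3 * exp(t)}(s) 42/(s - 1)^4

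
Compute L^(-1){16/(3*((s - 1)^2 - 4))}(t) 8*exp(t)*sinh(2*t)/3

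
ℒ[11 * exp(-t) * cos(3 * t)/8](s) 11 * (s+1)/(8 * ((s+1)^2+9))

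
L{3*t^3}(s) 18/s^4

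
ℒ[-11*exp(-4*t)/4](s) -11/(4*s+16)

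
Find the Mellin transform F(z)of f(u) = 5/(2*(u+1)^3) 5*pi*(z - 2)*(z - 1)/(4*sin(pi*z))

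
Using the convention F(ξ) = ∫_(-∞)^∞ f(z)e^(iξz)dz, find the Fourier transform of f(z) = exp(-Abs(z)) 2/(ξ^2+1)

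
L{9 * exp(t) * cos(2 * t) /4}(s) 9 * (s - 1) /(4 * ((s - 1) ^2 + 4) ) 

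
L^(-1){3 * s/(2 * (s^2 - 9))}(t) 3 * cosh(3 * t)/2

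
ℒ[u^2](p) 2/p^3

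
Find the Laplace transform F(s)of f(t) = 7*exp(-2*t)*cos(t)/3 7*(s+2)/(3*((s+2)^2+1))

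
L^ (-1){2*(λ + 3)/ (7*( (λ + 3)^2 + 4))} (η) 2*exp (-3*η)*cos (2*η)/7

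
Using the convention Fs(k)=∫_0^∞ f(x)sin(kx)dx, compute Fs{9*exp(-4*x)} 9*k/(k^2 + 16)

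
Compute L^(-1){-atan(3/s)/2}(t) -sin(3*t)/(2*t)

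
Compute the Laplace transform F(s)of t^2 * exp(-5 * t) 2/(s + 5)^3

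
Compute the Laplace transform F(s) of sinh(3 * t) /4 3/(4 * (s^2 - 9) ) 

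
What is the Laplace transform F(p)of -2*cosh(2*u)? -2*p/(p^2 - 4)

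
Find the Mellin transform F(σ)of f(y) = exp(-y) gamma(σ)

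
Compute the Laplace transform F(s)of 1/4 1/(4*s)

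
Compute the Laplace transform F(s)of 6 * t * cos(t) 6 * (s^2-1)/(s^2 + 1)^2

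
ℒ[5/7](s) 5/(7 * s)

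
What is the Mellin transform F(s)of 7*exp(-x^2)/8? 7*gamma(s/2)/16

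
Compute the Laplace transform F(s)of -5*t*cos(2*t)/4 5*(4 - s^2)/(4*(s^2 + 4)^2)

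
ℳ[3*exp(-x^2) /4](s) 3*gamma(s/2) /8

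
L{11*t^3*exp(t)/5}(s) 66/(5*(s - 1)^4)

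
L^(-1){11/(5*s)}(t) 11/5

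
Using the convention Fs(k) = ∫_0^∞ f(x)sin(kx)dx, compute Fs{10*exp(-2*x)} 10*k/(k^2 + 4)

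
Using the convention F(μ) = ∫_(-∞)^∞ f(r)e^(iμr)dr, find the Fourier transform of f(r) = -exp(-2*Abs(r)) -4/(μ^2 + 4)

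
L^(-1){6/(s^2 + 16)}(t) 3*sin(4*t)/2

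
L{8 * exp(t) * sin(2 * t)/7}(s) 16/(7 * ((s - 1)^2 + 4))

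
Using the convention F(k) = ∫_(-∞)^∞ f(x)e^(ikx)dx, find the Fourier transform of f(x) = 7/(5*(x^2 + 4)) 7*pi*exp(-2*Abs(k))/10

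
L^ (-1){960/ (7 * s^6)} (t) 8 * t^5/7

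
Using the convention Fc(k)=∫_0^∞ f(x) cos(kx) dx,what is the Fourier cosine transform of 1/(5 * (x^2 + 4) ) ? pi * exp(-2 * k) /20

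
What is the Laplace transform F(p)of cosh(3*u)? p/(p^2 - 9)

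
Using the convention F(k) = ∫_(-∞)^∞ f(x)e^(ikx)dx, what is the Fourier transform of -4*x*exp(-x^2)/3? -2*I*sqrt(pi)*k*exp(-k^2/4)/3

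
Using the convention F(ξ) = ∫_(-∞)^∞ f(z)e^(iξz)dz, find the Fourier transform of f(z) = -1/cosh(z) -pi/cosh(pi*ξ/2)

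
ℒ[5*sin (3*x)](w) 15/ (w^2 + 9)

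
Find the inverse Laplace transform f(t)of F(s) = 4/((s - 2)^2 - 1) 4 * exp(2 * t) * sinh(t)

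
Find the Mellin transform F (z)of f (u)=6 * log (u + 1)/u -6 * pi * csc (pi * z)/ (z - 1)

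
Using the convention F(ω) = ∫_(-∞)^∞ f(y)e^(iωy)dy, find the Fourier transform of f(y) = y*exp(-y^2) I*sqrt(pi)*ω*exp(-ω^2/4)/2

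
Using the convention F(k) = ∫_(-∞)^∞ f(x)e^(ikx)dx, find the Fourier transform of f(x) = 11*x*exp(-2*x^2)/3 11*sqrt(2)*I*sqrt(pi)*k*exp(-k^2/8)/24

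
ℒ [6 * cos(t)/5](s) 6 * s/(5 * (s^2 + 1))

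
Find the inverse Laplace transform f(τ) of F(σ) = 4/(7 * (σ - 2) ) 4 * exp(2 * τ) /7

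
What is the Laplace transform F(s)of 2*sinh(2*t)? 4/(s^2-4)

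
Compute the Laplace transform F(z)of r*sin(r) 2*z/(z^2+1)^2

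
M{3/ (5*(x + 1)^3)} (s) 3*pi*(s - 2)*(s - 1)/ (10*sin (pi*s))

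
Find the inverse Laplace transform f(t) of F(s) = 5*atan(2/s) 5*sin(2*t) /t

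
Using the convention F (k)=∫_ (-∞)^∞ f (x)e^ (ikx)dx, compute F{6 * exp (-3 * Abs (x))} 36/ (k^2 + 9)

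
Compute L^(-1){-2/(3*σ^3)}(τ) -τ^2/3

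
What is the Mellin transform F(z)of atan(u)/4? -pi * sec(pi * z/2)/(8 * z)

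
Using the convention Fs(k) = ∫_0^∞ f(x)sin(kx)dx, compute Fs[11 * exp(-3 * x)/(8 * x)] 11 * atan(k/3)/8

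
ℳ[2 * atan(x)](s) -pi * sec(pi * s/2)/s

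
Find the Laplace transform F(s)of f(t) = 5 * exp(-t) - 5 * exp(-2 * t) 5/(s + 1) - 5/(s + 2)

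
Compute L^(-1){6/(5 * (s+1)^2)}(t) 6 * t * exp(-t)/5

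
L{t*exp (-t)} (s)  (s + 1)^ (-2)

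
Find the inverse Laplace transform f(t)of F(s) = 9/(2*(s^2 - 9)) 3*sinh(3*t)/2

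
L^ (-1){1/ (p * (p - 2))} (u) exp (u) * sinh (u)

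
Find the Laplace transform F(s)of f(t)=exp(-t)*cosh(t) (s + 1)/(s*(s + 2))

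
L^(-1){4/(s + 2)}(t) 4 * exp(-2 * t)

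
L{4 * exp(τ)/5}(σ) 4/(5 * (σ - 1))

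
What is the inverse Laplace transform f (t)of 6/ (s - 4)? 6 * exp (4 * t)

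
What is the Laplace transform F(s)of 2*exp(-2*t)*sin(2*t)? 4/((s + 2)^2 + 4)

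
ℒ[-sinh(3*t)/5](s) -3/(5*s^2-45)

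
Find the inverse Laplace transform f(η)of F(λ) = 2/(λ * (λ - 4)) exp(2 * η) * sinh(2 * η)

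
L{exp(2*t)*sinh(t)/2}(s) 1/(2*((s - 2)^2 - 1))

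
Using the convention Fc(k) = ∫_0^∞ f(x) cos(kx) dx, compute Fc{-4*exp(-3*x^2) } -2*sqrt(3)*sqrt(pi)*exp(-k^2/12) /3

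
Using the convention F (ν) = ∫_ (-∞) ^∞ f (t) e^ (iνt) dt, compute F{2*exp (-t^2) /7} 2*sqrt (pi)*exp (-ν^2/4) /7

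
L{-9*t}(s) -9/s^2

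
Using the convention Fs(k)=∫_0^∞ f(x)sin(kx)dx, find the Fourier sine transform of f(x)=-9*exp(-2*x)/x -9*atan(k/2)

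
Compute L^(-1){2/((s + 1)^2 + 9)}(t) 2 * exp(-t) * sin(3 * t)/3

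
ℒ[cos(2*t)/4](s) s/(4*(s^2 + 4))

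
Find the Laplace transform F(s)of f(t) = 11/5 11/(5*s)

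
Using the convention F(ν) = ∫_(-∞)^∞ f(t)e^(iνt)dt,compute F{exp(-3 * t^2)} sqrt(3) * sqrt(pi) * exp(-ν^2/12)/3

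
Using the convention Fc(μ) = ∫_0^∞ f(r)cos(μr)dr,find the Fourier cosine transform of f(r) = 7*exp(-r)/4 7/(4*(μ^2 + 1))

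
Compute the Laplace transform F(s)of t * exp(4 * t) (s - 4)^(-2)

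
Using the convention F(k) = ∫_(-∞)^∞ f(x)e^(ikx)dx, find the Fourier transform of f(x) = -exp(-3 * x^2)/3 -sqrt(3) * sqrt(pi) * exp(-k^2/12)/9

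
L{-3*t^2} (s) -6/s^3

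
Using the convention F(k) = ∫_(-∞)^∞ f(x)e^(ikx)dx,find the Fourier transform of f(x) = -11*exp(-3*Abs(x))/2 -33/(k^2 + 9)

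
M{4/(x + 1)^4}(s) 2 * gamma(s) * gamma(4 - s)/3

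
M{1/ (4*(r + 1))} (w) pi*csc (pi*w)/4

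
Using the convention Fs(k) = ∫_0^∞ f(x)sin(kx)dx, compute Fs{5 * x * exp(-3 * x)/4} 15 * k/(2 * (k^2 + 9)^2)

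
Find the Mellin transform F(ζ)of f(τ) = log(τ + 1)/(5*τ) -pi*csc(pi*ζ)/(5*ζ - 5)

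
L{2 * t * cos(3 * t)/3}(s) 2 * (s^2 - 9)/(3 * (s^2 + 9)^2)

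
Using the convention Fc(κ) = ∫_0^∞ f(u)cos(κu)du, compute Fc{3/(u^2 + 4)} 3*pi*exp(-2*κ)/4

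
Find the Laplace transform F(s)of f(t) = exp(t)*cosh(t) (s - 1)/(s*(s - 2))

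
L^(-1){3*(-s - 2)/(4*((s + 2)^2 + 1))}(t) -3*exp(-2*t)*cos(t)/4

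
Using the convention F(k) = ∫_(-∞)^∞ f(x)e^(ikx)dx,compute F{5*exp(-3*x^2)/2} 5*sqrt(3)*sqrt(pi)*exp(-k^2/12)/6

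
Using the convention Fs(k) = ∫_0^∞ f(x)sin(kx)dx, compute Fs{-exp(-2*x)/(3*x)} -atan(k/2)/3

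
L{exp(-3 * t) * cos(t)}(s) (s + 3)/((s + 3)^2 + 1)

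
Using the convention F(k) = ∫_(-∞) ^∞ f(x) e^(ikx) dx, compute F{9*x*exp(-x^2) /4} 9*I*sqrt(pi)*k*exp(-k^2/4) /8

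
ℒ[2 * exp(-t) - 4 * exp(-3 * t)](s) 2/(s + 1) - 4/(s + 3)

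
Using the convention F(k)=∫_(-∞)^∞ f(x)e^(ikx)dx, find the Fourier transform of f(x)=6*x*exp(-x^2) 3*I*sqrt(pi)*k*exp(-k^2/4)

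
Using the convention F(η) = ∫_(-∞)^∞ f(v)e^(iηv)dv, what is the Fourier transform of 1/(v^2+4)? pi*exp(-2*Abs(η))/2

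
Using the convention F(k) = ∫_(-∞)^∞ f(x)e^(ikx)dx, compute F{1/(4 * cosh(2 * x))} pi/(8 * cosh(pi * k/4))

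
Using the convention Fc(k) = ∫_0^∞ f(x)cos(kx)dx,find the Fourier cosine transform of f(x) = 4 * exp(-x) 4/(k^2 + 1)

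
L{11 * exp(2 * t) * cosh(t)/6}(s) 11 * (s - 2)/(6 * ((s - 2)^2-1))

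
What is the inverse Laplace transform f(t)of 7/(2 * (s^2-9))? 7 * sinh(3 * t)/6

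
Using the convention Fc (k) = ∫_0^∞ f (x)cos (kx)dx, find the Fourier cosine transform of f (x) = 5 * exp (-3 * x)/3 5/ (k^2 + 9)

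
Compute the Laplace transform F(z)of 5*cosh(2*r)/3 5*z/(3*(z^2-4))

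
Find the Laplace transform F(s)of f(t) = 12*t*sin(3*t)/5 72*s/(5*(s^2 + 9)^2)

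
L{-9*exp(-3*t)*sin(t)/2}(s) -9/(2*(s + 3)^2 + 2)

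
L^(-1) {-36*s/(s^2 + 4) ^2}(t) -9*t*sin(2*t) 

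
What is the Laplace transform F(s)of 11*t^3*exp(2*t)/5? 66/(5*(s - 2)^4)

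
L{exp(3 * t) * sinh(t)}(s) 1/((s - 3)^2-1)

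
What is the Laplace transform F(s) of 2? 2/s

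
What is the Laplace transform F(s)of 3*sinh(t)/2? 3/(2*(s^2 - 1))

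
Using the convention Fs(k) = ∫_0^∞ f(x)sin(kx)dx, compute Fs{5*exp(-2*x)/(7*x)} 5*atan(k/2)/7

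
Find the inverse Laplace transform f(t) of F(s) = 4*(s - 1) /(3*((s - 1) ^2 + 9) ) 4*exp(t)*cos(3*t) /3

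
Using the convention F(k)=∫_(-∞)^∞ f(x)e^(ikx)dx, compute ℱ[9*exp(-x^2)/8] 9*sqrt(pi)*exp(-k^2/4)/8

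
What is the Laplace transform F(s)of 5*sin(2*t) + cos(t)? s/(s^2 + 1) + 10/(s^2 + 4)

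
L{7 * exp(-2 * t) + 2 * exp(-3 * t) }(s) 7/(s + 2) + 2/(s + 3) 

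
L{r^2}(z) 2/z^3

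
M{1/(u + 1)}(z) pi * csc(pi * z)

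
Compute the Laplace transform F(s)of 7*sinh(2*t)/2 7/(s^2 - 4)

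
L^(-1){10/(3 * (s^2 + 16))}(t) 5 * sin(4 * t)/6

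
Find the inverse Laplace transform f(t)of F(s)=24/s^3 12*t^2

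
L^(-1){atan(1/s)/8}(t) sin(t)/(8*t)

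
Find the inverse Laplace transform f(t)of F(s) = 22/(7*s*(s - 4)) 11*exp(2*t)*sinh(2*t)/7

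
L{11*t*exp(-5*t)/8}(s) 11/(8*(s + 5)^2)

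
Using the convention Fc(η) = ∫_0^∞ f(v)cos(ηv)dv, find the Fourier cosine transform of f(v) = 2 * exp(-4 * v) 8/(η^2 + 16)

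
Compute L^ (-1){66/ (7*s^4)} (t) 11*t^3/7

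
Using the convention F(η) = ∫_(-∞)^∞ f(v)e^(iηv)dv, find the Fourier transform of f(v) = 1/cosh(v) pi/cosh(pi * η/2)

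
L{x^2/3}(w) 2/(3*w^3)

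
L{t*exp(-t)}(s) (s + 1)^(-2)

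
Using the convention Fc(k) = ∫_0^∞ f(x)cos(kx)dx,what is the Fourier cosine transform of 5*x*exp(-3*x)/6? 5*(9 - k^2)/(6*(k^2 + 9)^2)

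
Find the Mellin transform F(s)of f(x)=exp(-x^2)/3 gamma(s/2)/6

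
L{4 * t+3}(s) 4/s^2+3/s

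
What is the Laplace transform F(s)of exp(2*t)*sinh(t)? 1/((s - 2)^2 - 1)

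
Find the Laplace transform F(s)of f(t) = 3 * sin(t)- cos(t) 3/(s^2 + 1)- s/(s^2 + 1)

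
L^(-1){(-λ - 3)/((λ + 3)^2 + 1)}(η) -exp(-3 * η) * cos(η)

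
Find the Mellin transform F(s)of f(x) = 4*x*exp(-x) 4*gamma(s+1)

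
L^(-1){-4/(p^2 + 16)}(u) -sin(4 * u)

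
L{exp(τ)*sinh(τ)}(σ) 1/(σ*(σ - 2))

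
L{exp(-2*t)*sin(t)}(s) 1/((s + 2)^2 + 1)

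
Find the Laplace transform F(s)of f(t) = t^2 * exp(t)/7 2/(7 * (s - 1)^3)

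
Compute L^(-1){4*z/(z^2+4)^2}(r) r*sin(2*r)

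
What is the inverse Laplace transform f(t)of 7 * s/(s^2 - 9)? 7 * cosh(3 * t)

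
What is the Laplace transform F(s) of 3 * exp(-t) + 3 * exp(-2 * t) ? 3/(s + 1) + 3/(s + 2) 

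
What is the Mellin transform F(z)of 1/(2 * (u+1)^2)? (-pi * z+pi)/(2 * sin(pi * z))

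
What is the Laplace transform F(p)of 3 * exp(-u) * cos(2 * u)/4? 3 * (p + 1)/(4 * ((p + 1)^2 + 4))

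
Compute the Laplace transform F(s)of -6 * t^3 -36/s^4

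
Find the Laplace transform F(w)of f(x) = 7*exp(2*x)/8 7/(8*(w - 2))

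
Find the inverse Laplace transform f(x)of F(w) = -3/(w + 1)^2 -3*x*exp(-x)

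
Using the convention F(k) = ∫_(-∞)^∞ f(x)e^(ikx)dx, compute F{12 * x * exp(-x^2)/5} 6 * I * sqrt(pi) * k * exp(-k^2/4)/5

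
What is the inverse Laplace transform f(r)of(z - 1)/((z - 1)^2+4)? exp(r) * cos(2 * r)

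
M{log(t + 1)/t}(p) -pi*csc(pi*p)/(p - 1)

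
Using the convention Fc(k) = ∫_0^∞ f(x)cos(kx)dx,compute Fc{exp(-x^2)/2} sqrt(pi) * exp(-k^2/4)/4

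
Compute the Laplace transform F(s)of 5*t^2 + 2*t 2/s^2 + 10/s^3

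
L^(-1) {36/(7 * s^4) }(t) 6 * t^3/7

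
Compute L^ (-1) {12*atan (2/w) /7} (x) 12*sin (2*x) / (7*x) 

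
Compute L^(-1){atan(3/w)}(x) sin(3 * x)/x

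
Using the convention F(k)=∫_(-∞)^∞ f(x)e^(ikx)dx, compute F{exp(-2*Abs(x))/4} 1/(k^2 + 4)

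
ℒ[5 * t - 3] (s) 5/s^2-3/s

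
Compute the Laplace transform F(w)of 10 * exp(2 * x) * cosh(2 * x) 10 * (w - 2)/(w * (w - 4))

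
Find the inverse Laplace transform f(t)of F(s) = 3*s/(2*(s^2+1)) 3*cos(t)/2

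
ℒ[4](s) 4/s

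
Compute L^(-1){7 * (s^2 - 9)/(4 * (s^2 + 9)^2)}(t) 7 * t * cos(3 * t)/4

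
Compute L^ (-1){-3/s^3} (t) -3 * t^2/2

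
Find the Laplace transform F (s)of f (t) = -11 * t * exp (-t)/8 -11/ (8 * (s + 1)^2)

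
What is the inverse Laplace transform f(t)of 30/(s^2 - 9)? 10*sinh(3*t)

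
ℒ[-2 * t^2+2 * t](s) 2/s^2 - 4/s^3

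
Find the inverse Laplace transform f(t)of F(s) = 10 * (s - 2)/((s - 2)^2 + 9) 10 * exp(2 * t) * cos(3 * t)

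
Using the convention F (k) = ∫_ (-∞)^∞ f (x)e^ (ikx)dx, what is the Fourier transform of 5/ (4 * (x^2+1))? 5 * pi * exp (-Abs (k))/4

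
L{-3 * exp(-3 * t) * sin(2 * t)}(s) -6/((s + 3)^2 + 4)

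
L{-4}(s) -4/s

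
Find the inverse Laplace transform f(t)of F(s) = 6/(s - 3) 6*exp(3*t)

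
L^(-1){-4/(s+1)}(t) -4*exp(-t)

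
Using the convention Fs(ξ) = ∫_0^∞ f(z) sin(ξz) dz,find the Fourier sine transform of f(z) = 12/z 6*pi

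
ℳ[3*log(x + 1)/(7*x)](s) -3*pi*csc(pi*s)/(7*s - 7)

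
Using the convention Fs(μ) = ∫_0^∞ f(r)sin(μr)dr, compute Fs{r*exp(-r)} 2*μ/(μ^2 + 1)^2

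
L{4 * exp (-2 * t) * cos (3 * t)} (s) 4 * (s+2)/ ( (s+2)^2+9)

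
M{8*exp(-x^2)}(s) 4*gamma(s/2)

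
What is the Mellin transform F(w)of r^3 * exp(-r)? gamma(w+3)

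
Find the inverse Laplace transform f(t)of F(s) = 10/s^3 5 * t^2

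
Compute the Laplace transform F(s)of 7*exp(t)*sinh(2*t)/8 7/(4*((s - 1)^2-4))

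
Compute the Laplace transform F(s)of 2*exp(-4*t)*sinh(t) 2/((s+4)^2-1)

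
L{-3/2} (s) -3/ (2 * s)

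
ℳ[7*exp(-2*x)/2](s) 7*gamma(s)/(2*2^s)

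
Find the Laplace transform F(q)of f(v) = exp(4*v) 1/(q - 4)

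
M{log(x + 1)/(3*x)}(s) -pi*csc(pi*s)/(3*s - 3)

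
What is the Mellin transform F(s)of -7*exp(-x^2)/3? -7*gamma(s/2)/6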